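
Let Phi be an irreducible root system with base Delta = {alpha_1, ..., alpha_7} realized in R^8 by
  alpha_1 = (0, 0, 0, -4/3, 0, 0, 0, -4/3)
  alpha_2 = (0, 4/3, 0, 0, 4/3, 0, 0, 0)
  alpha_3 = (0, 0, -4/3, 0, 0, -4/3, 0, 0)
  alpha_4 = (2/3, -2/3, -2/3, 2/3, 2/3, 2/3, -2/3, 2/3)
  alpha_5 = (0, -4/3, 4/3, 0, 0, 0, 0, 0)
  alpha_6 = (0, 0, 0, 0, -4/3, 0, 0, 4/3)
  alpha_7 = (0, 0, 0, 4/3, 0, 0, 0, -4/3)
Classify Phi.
Compute the Cartan integers a_ij = 2(alpha_i, alpha_j)/(alpha_j, alpha_j); the resulting 7x7 Cartan matrix is
[[2, 0, 0, -1, 0, -1, 0], [0, 2, 0, 0, -1, -1, 0], [0, 0, 2, 0, -1, 0, 0], [-1, 0, 0, 2, 0, 0, 0], [0, -1, -1, 0, 2, 0, 0], [-1, -1, 0, 0, 0, 2, -1], [0, 0, 0, 0, 0, -1, 2]].
All simple roots have the same length, so the diagram is simply laced. The associated Dynkin diagram is a chain of 6 nodes with one extra node attached to the third node from one end (E_7), so the type is E_7.

E_7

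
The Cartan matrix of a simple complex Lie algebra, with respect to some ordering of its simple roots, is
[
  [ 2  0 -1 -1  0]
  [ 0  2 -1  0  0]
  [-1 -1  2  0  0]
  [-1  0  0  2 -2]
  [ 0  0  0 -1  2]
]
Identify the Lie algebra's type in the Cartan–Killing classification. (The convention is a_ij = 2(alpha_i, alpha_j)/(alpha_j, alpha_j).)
B_5 (so(11))

The matrix has rank 5 with 2's on the diagonal. Reading the off-diagonal entries as Dynkin edges (a single edge where a_ij = a_ji = -1; a double or triple edge where a_ij * a_ji = 2 or 3), the diagram is a chain of 5 nodes with a double edge at one end; the terminal node there is the unique short simple root (B_5). One simple-root ordering that puts it in standard form is (alpha_2, alpha_3, alpha_1, alpha_4, alpha_5). So the algebra is type B_5, i.e. so(11).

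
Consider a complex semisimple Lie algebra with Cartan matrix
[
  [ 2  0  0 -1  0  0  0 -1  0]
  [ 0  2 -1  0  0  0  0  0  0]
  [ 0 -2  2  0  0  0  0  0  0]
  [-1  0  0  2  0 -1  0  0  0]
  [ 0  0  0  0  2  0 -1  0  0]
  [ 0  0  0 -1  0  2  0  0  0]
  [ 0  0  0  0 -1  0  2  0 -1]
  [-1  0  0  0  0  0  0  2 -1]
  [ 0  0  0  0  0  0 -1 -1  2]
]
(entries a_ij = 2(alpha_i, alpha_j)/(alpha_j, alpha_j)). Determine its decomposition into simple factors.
The diagram associated to this matrix has two connected components: the simple roots {alpha_1, alpha_4, alpha_5, alpha_6, alpha_7, alpha_8, alpha_9} form a chain of 7 nodes with single edges (A_7), and {alpha_2, alpha_3} form a chain of 2 nodes with a double edge at one end; the terminal node there is the unique short simple root (B_2). A semisimple Lie algebra decomposes uniquely as the direct sum of simple ideals, one per connected component of its Dynkin diagram, so g ≅ A_7 ⊕ B_2 (dimension 63 + 10 = 73).

A_7 (sl(8)) ⊕ B_2 (so(5))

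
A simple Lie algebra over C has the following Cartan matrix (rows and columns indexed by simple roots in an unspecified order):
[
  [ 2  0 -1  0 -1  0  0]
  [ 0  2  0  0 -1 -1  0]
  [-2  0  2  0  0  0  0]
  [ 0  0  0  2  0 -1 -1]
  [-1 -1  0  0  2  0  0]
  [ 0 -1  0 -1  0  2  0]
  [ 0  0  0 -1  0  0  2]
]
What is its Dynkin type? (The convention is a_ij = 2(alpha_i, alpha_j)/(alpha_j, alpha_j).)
The matrix has rank 7 with 2's on the diagonal. Reading the off-diagonal entries as Dynkin edges (a single edge where a_ij = a_ji = -1; a double or triple edge where a_ij * a_ji = 2 or 3), the diagram is a chain of 7 nodes with a double edge at one end; the terminal node there is the unique long simple root (C_7). One simple-root ordering that puts it in standard form is (alpha_7, alpha_4, alpha_6, alpha_2, alpha_5, alpha_1, alpha_3). So the algebra is type C_7, i.e. sp(14).

C7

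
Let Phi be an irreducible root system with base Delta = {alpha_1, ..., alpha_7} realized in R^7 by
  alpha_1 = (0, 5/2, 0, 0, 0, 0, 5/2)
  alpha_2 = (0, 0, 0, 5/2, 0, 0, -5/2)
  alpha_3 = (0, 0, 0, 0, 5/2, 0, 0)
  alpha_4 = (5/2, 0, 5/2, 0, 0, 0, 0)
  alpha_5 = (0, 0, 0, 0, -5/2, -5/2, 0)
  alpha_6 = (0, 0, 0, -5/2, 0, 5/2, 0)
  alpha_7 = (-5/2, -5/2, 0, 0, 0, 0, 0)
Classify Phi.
Compute the Cartan integers a_ij = 2(alpha_i, alpha_j)/(alpha_j, alpha_j); the resulting 7x7 Cartan matrix is
[[2, -1, 0, 0, 0, 0, -1], [-1, 2, 0, 0, 0, -1, 0], [0, 0, 2, 0, -1, 0, 0], [0, 0, 0, 2, 0, 0, -1], [0, 0, -2, 0, 2, -1, 0], [0, -1, 0, 0, -1, 2, 0], [-1, 0, 0, -1, 0, 0, 2]].
The roots have two lengths (squared-length ratio 2:1); the short ones are alpha_{3}. The associated Dynkin diagram is a chain of 7 nodes with a double edge at one end; the terminal node there is the unique short simple root (B_7), so the type is B_7 (the algebra so(15)).

type B_7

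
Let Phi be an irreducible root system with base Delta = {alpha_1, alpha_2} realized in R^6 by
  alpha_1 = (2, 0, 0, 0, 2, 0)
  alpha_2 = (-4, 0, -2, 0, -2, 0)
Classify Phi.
G2

Compute the Cartan integers a_ij = 2(alpha_i, alpha_j)/(alpha_j, alpha_j); the resulting 2x2 Cartan matrix is
[[2, -1], [-3, 2]].
The roots have two lengths (squared-length ratio 3:1); the short ones are alpha_{1}. The associated Dynkin diagram is two nodes joined by a triple edge (G_2), so the type is G_2.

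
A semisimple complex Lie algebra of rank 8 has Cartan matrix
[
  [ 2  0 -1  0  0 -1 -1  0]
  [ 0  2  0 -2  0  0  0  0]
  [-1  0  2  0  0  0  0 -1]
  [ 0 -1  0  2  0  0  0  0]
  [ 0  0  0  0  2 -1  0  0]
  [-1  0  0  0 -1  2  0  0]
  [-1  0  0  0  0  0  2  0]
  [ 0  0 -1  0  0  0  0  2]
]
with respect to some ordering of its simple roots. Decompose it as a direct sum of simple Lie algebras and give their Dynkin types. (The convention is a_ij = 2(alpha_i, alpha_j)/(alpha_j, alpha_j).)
The diagram associated to this matrix has two connected components: the simple roots {alpha_2, alpha_4} form a chain of 2 nodes with a double edge at one end; the terminal node there is the unique short simple root (B_2), and {alpha_1, alpha_3, alpha_5, alpha_6, alpha_7, alpha_8} form a chain of 5 nodes with one extra node attached to the third node from one end (E_6). A semisimple Lie algebra decomposes uniquely as the direct sum of simple ideals, one per connected component of its Dynkin diagram, so g ≅ B_2 ⊕ E_6 (dimension 10 + 78 = 88).

type B_2 ⊕ type E_6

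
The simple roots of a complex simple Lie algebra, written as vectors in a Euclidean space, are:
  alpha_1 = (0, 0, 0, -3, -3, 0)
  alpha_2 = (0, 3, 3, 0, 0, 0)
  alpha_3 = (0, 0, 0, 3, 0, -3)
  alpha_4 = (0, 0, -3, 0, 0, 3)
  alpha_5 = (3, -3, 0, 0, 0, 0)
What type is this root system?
Compute the Cartan integers a_ij = 2(alpha_i, alpha_j)/(alpha_j, alpha_j); the resulting 5x5 Cartan matrix is
[[2, 0, -1, 0, 0], [0, 2, 0, -1, -1], [-1, 0, 2, -1, 0], [0, -1, -1, 2, 0], [0, -1, 0, 0, 2]].
All simple roots have the same length, so the diagram is simply laced. The associated Dynkin diagram is a chain of 5 nodes with single edges (A_5), so the type is A_5 (the algebra sl(6)).

A5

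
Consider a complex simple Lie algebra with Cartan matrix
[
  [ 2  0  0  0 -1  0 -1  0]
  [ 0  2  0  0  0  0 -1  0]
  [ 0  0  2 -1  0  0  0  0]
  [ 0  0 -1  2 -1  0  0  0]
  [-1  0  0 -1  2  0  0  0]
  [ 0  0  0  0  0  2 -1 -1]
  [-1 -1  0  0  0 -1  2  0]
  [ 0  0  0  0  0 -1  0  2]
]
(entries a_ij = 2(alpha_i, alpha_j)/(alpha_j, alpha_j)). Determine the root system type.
The matrix has rank 8 with 2's on the diagonal. Reading the off-diagonal entries as Dynkin edges (a single edge where a_ij = a_ji = -1; a double or triple edge where a_ij * a_ji = 2 or 3), the diagram is a chain of 7 nodes with one extra node attached to the third node from one end (E_8). One simple-root ordering that puts it in standard form is (alpha_8, alpha_2, alpha_6, alpha_7, alpha_1, alpha_5, alpha_4, alpha_3). So the algebra is type E_8.

E8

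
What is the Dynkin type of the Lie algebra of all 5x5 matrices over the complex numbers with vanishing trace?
This is sl(5), which has dimension 5^2 - 1 = 24 and rank 5 - 1 = 4 (a Cartan subalgebra is the diagonal traceless matrices). In the classification of classical Lie algebras, the special linear algebra sl(n+1) has type A_n; here n = 4, so the Dynkin diagram is a chain of 4 nodes with single edges (A_4). Hence the type is A_4.

A_4 (sl(5))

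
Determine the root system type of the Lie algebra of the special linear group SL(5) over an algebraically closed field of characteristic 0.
A_4 (sl(5))

This is sl(5), which has dimension 5^2 - 1 = 24 and rank 5 - 1 = 4 (a Cartan subalgebra is the diagonal traceless matrices). In the classification of classical Lie algebras, the special linear algebra sl(n+1) has type A_n; here n = 4, so the Dynkin diagram is a chain of 4 nodes with single edges (A_4). Hence the type is A_4.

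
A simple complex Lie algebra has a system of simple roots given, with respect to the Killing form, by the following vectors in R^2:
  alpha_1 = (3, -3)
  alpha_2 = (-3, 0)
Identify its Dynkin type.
Compute the Cartan integers a_ij = 2(alpha_i, alpha_j)/(alpha_j, alpha_j); the resulting 2x2 Cartan matrix is
[[2, -2], [-1, 2]].
The roots have two lengths (squared-length ratio 2:1); the short ones are alpha_{2}. The associated Dynkin diagram is a chain of 2 nodes with a double edge at one end; the terminal node there is the unique short simple root (B_2), so the type is B_2 (the algebra so(5)).

B_2 (so(5))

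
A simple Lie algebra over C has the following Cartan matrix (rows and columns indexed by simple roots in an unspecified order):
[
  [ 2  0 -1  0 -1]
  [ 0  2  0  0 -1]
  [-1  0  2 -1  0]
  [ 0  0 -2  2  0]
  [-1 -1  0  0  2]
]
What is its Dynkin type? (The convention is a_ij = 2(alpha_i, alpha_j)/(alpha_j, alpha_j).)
type C_5

The matrix has rank 5 with 2's on the diagonal. Reading the off-diagonal entries as Dynkin edges (a single edge where a_ij = a_ji = -1; a double or triple edge where a_ij * a_ji = 2 or 3), the diagram is a chain of 5 nodes with a double edge at one end; the terminal node there is the unique long simple root (C_5). One simple-root ordering that puts it in standard form is (alpha_2, alpha_5, alpha_1, alpha_3, alpha_4). So the algebra is type C_5, i.e. sp(10).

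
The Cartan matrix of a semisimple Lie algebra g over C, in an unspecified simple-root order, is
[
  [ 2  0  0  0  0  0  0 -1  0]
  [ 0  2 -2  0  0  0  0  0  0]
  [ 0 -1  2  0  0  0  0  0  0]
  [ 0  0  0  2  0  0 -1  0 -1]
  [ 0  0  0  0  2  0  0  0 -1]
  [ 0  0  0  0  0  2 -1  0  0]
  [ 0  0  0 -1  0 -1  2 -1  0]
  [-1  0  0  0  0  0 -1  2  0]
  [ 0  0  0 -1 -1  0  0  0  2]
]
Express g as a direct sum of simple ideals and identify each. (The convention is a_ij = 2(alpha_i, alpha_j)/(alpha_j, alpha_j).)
B_2 ⊕ E_7

The diagram associated to this matrix has two connected components: the simple roots {alpha_2, alpha_3} form a chain of 2 nodes with a double edge at one end; the terminal node there is the unique short simple root (B_2), and {alpha_1, alpha_4, alpha_5, alpha_6, alpha_7, alpha_8, alpha_9} form a chain of 6 nodes with one extra node attached to the third node from one end (E_7). A semisimple Lie algebra decomposes uniquely as the direct sum of simple ideals, one per connected component of its Dynkin diagram, so g ≅ B_2 ⊕ E_7 (dimension 10 + 133 = 143).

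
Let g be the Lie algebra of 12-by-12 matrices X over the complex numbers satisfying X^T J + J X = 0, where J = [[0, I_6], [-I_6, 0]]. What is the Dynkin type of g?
This is sp(12), which has dimension 12(12+1)/2 = 78 and rank 12/2 = 6. In the classification of classical Lie algebras, the symplectic algebra sp(2n) has type C_n; here n = 6, so the Dynkin diagram is a chain of 6 nodes with a double edge at one end; the terminal node there is the unique long simple root (C_6). Hence the type is C_6.

type C_6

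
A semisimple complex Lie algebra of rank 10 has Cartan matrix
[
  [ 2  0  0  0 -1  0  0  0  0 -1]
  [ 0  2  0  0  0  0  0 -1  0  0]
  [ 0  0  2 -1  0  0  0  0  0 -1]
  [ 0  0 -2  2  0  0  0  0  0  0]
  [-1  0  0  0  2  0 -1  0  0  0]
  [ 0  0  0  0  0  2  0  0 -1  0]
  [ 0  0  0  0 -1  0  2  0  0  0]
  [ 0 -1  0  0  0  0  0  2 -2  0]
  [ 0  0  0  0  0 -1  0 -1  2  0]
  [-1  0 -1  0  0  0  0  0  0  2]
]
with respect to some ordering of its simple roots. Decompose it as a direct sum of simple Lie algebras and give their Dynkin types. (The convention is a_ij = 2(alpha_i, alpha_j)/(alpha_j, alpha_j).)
The diagram associated to this matrix has two connected components: the simple roots {alpha_1, alpha_3, alpha_4, alpha_5, alpha_7, alpha_10} form a chain of 6 nodes with a double edge at one end; the terminal node there is the unique long simple root (C_6), and {alpha_2, alpha_6, alpha_8, alpha_9} form a chain of 4 nodes with a double edge between the middle two (F_4). A semisimple Lie algebra decomposes uniquely as the direct sum of simple ideals, one per connected component of its Dynkin diagram, so g ≅ C_6 ⊕ F_4 (dimension 78 + 52 = 130).

C_6 (sp(12)) + F_4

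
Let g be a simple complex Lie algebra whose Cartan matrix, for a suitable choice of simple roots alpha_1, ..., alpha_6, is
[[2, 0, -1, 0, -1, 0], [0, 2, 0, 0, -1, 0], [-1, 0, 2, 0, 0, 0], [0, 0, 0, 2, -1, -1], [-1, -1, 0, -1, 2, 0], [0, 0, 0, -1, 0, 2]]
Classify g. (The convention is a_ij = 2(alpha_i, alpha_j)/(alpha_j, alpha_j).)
type E_6

The matrix has rank 6 with 2's on the diagonal. Reading the off-diagonal entries as Dynkin edges (a single edge where a_ij = a_ji = -1; a double or triple edge where a_ij * a_ji = 2 or 3), the diagram is a chain of 5 nodes with one extra node attached to the third node from one end (E_6). One simple-root ordering that puts it in standard form is (alpha_6, alpha_2, alpha_4, alpha_5, alpha_1, alpha_3). So the algebra is type E_6.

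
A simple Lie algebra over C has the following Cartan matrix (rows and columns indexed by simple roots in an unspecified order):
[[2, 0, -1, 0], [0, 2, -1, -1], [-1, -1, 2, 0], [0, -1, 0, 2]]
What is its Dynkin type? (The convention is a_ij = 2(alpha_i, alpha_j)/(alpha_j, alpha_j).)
The matrix has rank 4 with 2's on the diagonal. Reading the off-diagonal entries as Dynkin edges (a single edge where a_ij = a_ji = -1; a double or triple edge where a_ij * a_ji = 2 or 3), the diagram is a chain of 4 nodes with single edges (A_4). One simple-root ordering that puts it in standard form is (alpha_4, alpha_2, alpha_3, alpha_1). So the algebra is type A_4, i.e. sl(5).

A_4 (sl(5))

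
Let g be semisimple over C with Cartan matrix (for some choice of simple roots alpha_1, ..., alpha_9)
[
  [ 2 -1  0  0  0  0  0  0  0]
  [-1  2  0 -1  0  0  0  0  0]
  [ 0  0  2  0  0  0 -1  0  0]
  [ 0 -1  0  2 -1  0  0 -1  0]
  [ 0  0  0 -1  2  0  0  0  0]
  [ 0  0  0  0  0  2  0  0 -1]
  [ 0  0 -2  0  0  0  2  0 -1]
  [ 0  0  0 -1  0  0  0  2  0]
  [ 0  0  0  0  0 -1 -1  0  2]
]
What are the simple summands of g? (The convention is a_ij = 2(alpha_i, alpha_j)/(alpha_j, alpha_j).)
The diagram associated to this matrix has two connected components: the simple roots {alpha_3, alpha_6, alpha_7, alpha_9} form a chain of 4 nodes with a double edge at one end; the terminal node there is the unique short simple root (B_4), and {alpha_1, alpha_2, alpha_4, alpha_5, alpha_8} form a chain of 3 nodes with a fork of two nodes at one end (D_5). A semisimple Lie algebra decomposes uniquely as the direct sum of simple ideals, one per connected component of its Dynkin diagram, so g ≅ B_4 ⊕ D_5 (dimension 36 + 45 = 81).

B_4 ⊕ D_5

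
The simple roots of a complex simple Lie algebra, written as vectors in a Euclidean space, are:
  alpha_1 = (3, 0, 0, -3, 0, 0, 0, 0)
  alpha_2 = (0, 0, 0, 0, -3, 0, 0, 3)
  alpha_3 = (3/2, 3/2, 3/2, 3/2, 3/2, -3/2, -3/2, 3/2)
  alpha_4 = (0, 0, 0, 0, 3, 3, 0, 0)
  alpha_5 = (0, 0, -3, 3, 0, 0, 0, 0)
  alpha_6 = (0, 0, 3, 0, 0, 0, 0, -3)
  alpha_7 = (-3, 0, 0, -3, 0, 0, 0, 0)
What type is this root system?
E7

Compute the Cartan integers a_ij = 2(alpha_i, alpha_j)/(alpha_j, alpha_j); the resulting 7x7 Cartan matrix is
[[2, 0, 0, 0, -1, 0, 0], [0, 2, 0, -1, 0, -1, 0], [0, 0, 2, 0, 0, 0, -1], [0, -1, 0, 2, 0, 0, 0], [-1, 0, 0, 0, 2, -1, -1], [0, -1, 0, 0, -1, 2, 0], [0, 0, -1, 0, -1, 0, 2]].
All simple roots have the same length, so the diagram is simply laced. The associated Dynkin diagram is a chain of 6 nodes with one extra node attached to the third node from one end (E_7), so the type is E_7.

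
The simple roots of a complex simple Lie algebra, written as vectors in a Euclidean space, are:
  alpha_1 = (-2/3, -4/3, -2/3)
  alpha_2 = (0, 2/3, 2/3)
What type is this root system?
G_2

Compute the Cartan integers a_ij = 2(alpha_i, alpha_j)/(alpha_j, alpha_j); the resulting 2x2 Cartan matrix is
[[2, -3], [-1, 2]].
The roots have two lengths (squared-length ratio 3:1); the short ones are alpha_{2}. The associated Dynkin diagram is two nodes joined by a triple edge (G_2), so the type is G_2.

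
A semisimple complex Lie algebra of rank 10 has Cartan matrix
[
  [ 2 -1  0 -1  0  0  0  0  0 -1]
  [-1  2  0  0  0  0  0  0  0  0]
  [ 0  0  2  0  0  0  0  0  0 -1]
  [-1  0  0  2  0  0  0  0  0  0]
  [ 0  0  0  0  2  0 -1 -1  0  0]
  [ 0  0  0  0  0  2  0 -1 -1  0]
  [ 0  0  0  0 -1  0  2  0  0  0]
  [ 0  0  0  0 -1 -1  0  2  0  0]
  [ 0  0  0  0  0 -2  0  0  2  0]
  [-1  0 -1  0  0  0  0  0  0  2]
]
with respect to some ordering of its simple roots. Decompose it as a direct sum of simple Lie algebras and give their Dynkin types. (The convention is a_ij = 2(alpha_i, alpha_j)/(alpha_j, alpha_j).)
C5 + D5

The diagram associated to this matrix has two connected components: the simple roots {alpha_5, alpha_6, alpha_7, alpha_8, alpha_9} form a chain of 5 nodes with a double edge at one end; the terminal node there is the unique long simple root (C_5), and {alpha_1, alpha_2, alpha_3, alpha_4, alpha_10} form a chain of 3 nodes with a fork of two nodes at one end (D_5). A semisimple Lie algebra decomposes uniquely as the direct sum of simple ideals, one per connected component of its Dynkin diagram, so g ≅ C_5 ⊕ D_5 (dimension 55 + 45 = 100).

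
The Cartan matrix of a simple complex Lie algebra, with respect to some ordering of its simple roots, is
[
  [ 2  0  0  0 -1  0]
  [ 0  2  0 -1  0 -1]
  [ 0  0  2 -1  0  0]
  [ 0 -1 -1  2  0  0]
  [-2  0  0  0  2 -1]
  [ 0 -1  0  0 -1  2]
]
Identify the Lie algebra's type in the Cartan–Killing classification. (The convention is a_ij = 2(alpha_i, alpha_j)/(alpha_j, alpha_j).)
The matrix has rank 6 with 2's on the diagonal. Reading the off-diagonal entries as Dynkin edges (a single edge where a_ij = a_ji = -1; a double or triple edge where a_ij * a_ji = 2 or 3), the diagram is a chain of 6 nodes with a double edge at one end; the terminal node there is the unique short simple root (B_6). One simple-root ordering that puts it in standard form is (alpha_3, alpha_4, alpha_2, alpha_6, alpha_5, alpha_1). So the algebra is type B_6, i.e. so(13).

B_6 (so(13))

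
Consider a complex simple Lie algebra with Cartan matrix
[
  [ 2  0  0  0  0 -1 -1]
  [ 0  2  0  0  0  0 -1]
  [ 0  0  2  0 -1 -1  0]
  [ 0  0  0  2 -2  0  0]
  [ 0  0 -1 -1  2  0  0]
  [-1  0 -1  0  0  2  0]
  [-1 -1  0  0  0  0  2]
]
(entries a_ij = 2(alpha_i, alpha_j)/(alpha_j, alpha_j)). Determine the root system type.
C7

The matrix has rank 7 with 2's on the diagonal. Reading the off-diagonal entries as Dynkin edges (a single edge where a_ij = a_ji = -1; a double or triple edge where a_ij * a_ji = 2 or 3), the diagram is a chain of 7 nodes with a double edge at one end; the terminal node there is the unique long simple root (C_7). One simple-root ordering that puts it in standard form is (alpha_2, alpha_7, alpha_1, alpha_6, alpha_3, alpha_5, alpha_4). So the algebra is type C_7, i.e. sp(14).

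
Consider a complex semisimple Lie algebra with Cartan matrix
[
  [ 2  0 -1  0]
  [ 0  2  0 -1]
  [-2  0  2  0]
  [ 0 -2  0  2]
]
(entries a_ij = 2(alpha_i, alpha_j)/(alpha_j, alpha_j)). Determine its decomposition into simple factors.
B_2 ⊕ B_2

The diagram associated to this matrix has two connected components: the simple roots {alpha_1, alpha_3} form a chain of 2 nodes with a double edge at one end; the terminal node there is the unique short simple root (B_2), and {alpha_2, alpha_4} form a chain of 2 nodes with a double edge at one end; the terminal node there is the unique short simple root (B_2). A semisimple Lie algebra decomposes uniquely as the direct sum of simple ideals, one per connected component of its Dynkin diagram, so g ≅ B_2 ⊕ B_2 (dimension 10 + 10 = 20).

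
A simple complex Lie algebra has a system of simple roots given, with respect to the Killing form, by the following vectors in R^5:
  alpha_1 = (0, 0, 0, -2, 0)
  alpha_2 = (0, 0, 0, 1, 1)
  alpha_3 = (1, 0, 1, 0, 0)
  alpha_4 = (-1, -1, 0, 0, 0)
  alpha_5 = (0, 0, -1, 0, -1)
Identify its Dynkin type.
C_5

Compute the Cartan integers a_ij = 2(alpha_i, alpha_j)/(alpha_j, alpha_j); the resulting 5x5 Cartan matrix is
[[2, -2, 0, 0, 0], [-1, 2, 0, 0, -1], [0, 0, 2, -1, -1], [0, 0, -1, 2, 0], [0, -1, -1, 0, 2]].
The roots have two lengths (squared-length ratio 2:1); the short ones are alpha_{2,3,4,5}. The associated Dynkin diagram is a chain of 5 nodes with a double edge at one end; the terminal node there is the unique long simple root (C_5), so the type is C_5 (the algebra sp(10)).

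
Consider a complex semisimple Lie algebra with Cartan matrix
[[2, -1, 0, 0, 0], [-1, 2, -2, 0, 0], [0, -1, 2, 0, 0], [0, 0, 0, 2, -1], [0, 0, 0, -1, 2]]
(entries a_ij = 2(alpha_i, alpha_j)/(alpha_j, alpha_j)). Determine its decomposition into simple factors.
The diagram associated to this matrix has two connected components: the simple roots {alpha_4, alpha_5} form a chain of 2 nodes with single edges (A_2), and {alpha_1, alpha_2, alpha_3} form a chain of 3 nodes with a double edge at one end; the terminal node there is the unique short simple root (B_3). A semisimple Lie algebra decomposes uniquely as the direct sum of simple ideals, one per connected component of its Dynkin diagram, so g ≅ A_2 ⊕ B_3 (dimension 8 + 21 = 29).

A2 + B3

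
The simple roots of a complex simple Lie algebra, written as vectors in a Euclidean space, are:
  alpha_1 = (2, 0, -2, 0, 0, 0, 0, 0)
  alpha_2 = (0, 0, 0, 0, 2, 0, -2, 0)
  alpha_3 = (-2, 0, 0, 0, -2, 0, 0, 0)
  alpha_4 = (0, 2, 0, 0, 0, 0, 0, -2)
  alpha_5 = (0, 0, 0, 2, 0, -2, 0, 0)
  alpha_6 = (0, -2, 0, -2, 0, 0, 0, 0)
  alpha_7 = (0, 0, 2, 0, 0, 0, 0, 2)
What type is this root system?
Compute the Cartan integers a_ij = 2(alpha_i, alpha_j)/(alpha_j, alpha_j); the resulting 7x7 Cartan matrix is
[[2, 0, -1, 0, 0, 0, -1], [0, 2, -1, 0, 0, 0, 0], [-1, -1, 2, 0, 0, 0, 0], [0, 0, 0, 2, 0, -1, -1], [0, 0, 0, 0, 2, -1, 0], [0, 0, 0, -1, -1, 2, 0], [-1, 0, 0, -1, 0, 0, 2]].
All simple roots have the same length, so the diagram is simply laced. The associated Dynkin diagram is a chain of 7 nodes with single edges (A_7), so the type is A_7 (the algebra sl(8)).

type A_7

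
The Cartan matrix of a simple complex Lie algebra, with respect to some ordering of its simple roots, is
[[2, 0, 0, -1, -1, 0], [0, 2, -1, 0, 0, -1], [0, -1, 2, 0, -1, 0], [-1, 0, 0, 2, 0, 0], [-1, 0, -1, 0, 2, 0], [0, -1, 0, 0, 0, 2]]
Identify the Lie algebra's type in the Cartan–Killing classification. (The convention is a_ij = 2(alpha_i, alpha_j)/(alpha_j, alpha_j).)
A6

The matrix has rank 6 with 2's on the diagonal. Reading the off-diagonal entries as Dynkin edges (a single edge where a_ij = a_ji = -1; a double or triple edge where a_ij * a_ji = 2 or 3), the diagram is a chain of 6 nodes with single edges (A_6). One simple-root ordering that puts it in standard form is (alpha_6, alpha_2, alpha_3, alpha_5, alpha_1, alpha_4). So the algebra is type A_6, i.e. sl(7).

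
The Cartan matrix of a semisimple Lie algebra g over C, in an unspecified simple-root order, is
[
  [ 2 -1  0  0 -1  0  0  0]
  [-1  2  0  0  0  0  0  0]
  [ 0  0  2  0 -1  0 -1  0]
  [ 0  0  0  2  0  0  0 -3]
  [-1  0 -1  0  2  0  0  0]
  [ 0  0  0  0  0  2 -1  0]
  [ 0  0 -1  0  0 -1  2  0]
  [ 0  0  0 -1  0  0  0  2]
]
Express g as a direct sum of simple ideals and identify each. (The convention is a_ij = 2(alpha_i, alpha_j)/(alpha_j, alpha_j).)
type A_6 ⊕ type G_2

The diagram associated to this matrix has two connected components: the simple roots {alpha_1, alpha_2, alpha_3, alpha_5, alpha_6, alpha_7} form a chain of 6 nodes with single edges (A_6), and {alpha_4, alpha_8} form two nodes joined by a triple edge (G_2). A semisimple Lie algebra decomposes uniquely as the direct sum of simple ideals, one per connected component of its Dynkin diagram, so g ≅ A_6 ⊕ G_2 (dimension 48 + 14 = 62).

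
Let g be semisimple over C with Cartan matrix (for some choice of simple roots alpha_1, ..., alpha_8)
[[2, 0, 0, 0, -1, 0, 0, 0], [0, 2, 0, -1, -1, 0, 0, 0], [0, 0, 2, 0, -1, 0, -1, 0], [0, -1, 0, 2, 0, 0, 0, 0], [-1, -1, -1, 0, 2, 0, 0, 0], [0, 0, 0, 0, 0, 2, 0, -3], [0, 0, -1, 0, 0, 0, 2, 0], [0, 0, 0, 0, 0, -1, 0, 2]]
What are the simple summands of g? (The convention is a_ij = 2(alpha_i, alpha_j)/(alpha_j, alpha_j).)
type E_6 ⊕ type G_2

The diagram associated to this matrix has two connected components: the simple roots {alpha_1, alpha_2, alpha_3, alpha_4, alpha_5, alpha_7} form a chain of 5 nodes with one extra node attached to the third node from one end (E_6), and {alpha_6, alpha_8} form two nodes joined by a triple edge (G_2). A semisimple Lie algebra decomposes uniquely as the direct sum of simple ideals, one per connected component of its Dynkin diagram, so g ≅ E_6 ⊕ G_2 (dimension 78 + 14 = 92).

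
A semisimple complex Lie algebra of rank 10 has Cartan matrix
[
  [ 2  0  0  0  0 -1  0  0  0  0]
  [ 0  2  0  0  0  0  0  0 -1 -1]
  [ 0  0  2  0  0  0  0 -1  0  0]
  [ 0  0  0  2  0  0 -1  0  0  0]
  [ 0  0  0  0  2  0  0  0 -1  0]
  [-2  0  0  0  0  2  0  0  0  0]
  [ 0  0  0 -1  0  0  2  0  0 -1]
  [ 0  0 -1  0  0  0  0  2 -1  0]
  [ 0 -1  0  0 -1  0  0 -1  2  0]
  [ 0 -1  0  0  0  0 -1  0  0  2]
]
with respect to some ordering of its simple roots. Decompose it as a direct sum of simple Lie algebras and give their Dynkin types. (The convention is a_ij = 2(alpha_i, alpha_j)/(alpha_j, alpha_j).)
B_2 + E_8

The diagram associated to this matrix has two connected components: the simple roots {alpha_1, alpha_6} form a chain of 2 nodes with a double edge at one end; the terminal node there is the unique short simple root (B_2), and {alpha_2, alpha_3, alpha_4, alpha_5, alpha_7, alpha_8, alpha_9, alpha_10} form a chain of 7 nodes with one extra node attached to the third node from one end (E_8). A semisimple Lie algebra decomposes uniquely as the direct sum of simple ideals, one per connected component of its Dynkin diagram, so g ≅ B_2 ⊕ E_8 (dimension 10 + 248 = 258).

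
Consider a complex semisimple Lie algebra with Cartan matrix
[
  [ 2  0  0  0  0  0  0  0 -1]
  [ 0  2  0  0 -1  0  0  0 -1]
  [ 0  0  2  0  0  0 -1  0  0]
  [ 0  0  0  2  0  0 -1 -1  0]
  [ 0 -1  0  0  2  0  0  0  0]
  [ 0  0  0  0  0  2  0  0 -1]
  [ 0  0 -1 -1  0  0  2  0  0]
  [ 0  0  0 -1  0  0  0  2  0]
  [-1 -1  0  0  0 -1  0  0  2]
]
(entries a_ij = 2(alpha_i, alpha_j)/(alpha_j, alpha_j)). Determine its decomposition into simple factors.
The diagram associated to this matrix has two connected components: the simple roots {alpha_3, alpha_4, alpha_7, alpha_8} form a chain of 4 nodes with single edges (A_4), and {alpha_1, alpha_2, alpha_5, alpha_6, alpha_9} form a chain of 3 nodes with a fork of two nodes at one end (D_5). A semisimple Lie algebra decomposes uniquely as the direct sum of simple ideals, one per connected component of its Dynkin diagram, so g ≅ A_4 ⊕ D_5 (dimension 24 + 45 = 69).

A_4 ⊕ D_5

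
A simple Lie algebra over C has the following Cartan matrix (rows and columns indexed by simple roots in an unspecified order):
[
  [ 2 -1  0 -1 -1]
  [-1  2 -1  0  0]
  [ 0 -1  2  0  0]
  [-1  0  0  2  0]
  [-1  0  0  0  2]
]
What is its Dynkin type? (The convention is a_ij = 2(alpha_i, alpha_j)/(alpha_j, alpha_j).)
The matrix has rank 5 with 2's on the diagonal. Reading the off-diagonal entries as Dynkin edges (a single edge where a_ij = a_ji = -1; a double or triple edge where a_ij * a_ji = 2 or 3), the diagram is a chain of 3 nodes with a fork of two nodes at one end (D_5). One simple-root ordering that puts it in standard form is (alpha_3, alpha_2, alpha_1, alpha_5, alpha_4). So the algebra is type D_5, i.e. so(10).

D_5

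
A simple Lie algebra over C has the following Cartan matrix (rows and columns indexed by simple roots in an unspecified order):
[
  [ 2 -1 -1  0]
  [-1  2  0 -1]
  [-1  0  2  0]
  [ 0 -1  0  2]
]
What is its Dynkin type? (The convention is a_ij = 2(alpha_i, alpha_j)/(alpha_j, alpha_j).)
The matrix has rank 4 with 2's on the diagonal. Reading the off-diagonal entries as Dynkin edges (a single edge where a_ij = a_ji = -1; a double or triple edge where a_ij * a_ji = 2 or 3), the diagram is a chain of 4 nodes with single edges (A_4). One simple-root ordering that puts it in standard form is (alpha_3, alpha_1, alpha_2, alpha_4). So the algebra is type A_4, i.e. sl(5).

A4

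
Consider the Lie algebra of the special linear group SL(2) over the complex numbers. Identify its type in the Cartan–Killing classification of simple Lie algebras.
A_1 (sl(2))

This is sl(2), which has dimension 2^2 - 1 = 3 and rank 2 - 1 = 1 (a Cartan subalgebra is the diagonal traceless matrices). In the classification of classical Lie algebras, the special linear algebra sl(n+1) has type A_n; here n = 1, so the Dynkin diagram is a chain of 1 nodes with single edges (A_1). Hence the type is A_1.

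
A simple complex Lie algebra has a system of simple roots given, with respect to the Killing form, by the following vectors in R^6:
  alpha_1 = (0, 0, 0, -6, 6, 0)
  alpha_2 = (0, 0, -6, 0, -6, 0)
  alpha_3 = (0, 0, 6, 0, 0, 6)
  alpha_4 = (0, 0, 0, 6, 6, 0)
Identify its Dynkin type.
D_4

Compute the Cartan integers a_ij = 2(alpha_i, alpha_j)/(alpha_j, alpha_j); the resulting 4x4 Cartan matrix is
[[2, -1, 0, 0], [-1, 2, -1, -1], [0, -1, 2, 0], [0, -1, 0, 2]].
All simple roots have the same length, so the diagram is simply laced. The associated Dynkin diagram is a chain of 2 nodes with a fork of two nodes at one end (D_4), so the type is D_4 (the algebra so(8)).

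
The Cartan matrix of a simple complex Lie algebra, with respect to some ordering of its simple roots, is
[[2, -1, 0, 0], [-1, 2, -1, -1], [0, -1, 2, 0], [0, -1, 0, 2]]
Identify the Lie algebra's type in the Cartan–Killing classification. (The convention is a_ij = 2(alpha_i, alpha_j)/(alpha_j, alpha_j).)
type D_4

The matrix has rank 4 with 2's on the diagonal. Reading the off-diagonal entries as Dynkin edges (a single edge where a_ij = a_ji = -1; a double or triple edge where a_ij * a_ji = 2 or 3), the diagram is a chain of 2 nodes with a fork of two nodes at one end (D_4). One simple-root ordering that puts it in standard form is (alpha_3, alpha_2, alpha_1, alpha_4). So the algebra is type D_4, i.e. so(8).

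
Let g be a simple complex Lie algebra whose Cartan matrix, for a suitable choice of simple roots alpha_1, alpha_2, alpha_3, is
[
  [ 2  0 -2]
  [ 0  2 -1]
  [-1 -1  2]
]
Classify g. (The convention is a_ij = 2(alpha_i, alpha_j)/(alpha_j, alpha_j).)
The matrix has rank 3 with 2's on the diagonal. Reading the off-diagonal entries as Dynkin edges (a single edge where a_ij = a_ji = -1; a double or triple edge where a_ij * a_ji = 2 or 3), the diagram is a chain of 3 nodes with a double edge at one end; the terminal node there is the unique long simple root (C_3). One simple-root ordering that puts it in standard form is (alpha_2, alpha_3, alpha_1). So the algebra is type C_3, i.e. sp(6).

C_3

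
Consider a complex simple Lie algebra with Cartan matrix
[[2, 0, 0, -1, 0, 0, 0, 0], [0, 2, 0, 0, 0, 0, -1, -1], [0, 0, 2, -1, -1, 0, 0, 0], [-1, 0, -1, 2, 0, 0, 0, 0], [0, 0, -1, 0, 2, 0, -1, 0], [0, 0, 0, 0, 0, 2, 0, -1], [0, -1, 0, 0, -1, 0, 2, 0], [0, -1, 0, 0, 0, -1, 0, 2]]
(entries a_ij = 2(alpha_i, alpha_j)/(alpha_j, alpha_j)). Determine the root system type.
A_8

The matrix has rank 8 with 2's on the diagonal. Reading the off-diagonal entries as Dynkin edges (a single edge where a_ij = a_ji = -1; a double or triple edge where a_ij * a_ji = 2 or 3), the diagram is a chain of 8 nodes with single edges (A_8). One simple-root ordering that puts it in standard form is (alpha_6, alpha_8, alpha_2, alpha_7, alpha_5, alpha_3, alpha_4, alpha_1). So the algebra is type A_8, i.e. sl(9).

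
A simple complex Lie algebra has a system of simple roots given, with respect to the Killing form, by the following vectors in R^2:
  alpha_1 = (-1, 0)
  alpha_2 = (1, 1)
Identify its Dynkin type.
Compute the Cartan integers a_ij = 2(alpha_i, alpha_j)/(alpha_j, alpha_j); the resulting 2x2 Cartan matrix is
[[2, -1], [-2, 2]].
The roots have two lengths (squared-length ratio 2:1); the short ones are alpha_{1}. The associated Dynkin diagram is a chain of 2 nodes with a double edge at one end; the terminal node there is the unique short simple root (B_2), so the type is B_2 (the algebra so(5)).

B2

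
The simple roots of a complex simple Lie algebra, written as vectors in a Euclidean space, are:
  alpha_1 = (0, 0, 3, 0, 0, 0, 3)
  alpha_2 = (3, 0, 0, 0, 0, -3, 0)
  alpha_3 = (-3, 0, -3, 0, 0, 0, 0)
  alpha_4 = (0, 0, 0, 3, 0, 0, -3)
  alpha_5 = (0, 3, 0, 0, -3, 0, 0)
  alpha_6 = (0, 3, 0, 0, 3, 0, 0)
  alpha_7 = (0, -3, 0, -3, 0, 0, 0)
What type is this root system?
D_7

Compute the Cartan integers a_ij = 2(alpha_i, alpha_j)/(alpha_j, alpha_j); the resulting 7x7 Cartan matrix is
[[2, 0, -1, -1, 0, 0, 0], [0, 2, -1, 0, 0, 0, 0], [-1, -1, 2, 0, 0, 0, 0], [-1, 0, 0, 2, 0, 0, -1], [0, 0, 0, 0, 2, 0, -1], [0, 0, 0, 0, 0, 2, -1], [0, 0, 0, -1, -1, -1, 2]].
All simple roots have the same length, so the diagram is simply laced. The associated Dynkin diagram is a chain of 5 nodes with a fork of two nodes at one end (D_7), so the type is D_7 (the algebra so(14)).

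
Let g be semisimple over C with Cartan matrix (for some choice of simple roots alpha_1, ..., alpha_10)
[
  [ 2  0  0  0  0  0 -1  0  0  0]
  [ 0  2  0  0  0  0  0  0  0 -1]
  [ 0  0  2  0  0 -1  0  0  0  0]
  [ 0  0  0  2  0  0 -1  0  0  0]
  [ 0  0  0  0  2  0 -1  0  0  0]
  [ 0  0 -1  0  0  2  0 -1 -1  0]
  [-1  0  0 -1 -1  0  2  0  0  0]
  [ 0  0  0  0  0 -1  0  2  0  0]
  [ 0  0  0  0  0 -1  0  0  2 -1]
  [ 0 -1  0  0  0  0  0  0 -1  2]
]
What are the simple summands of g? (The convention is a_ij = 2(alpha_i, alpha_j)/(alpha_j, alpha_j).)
The diagram associated to this matrix has two connected components: the simple roots {alpha_1, alpha_4, alpha_5, alpha_7} form a chain of 2 nodes with a fork of two nodes at one end (D_4), and {alpha_2, alpha_3, alpha_6, alpha_8, alpha_9, alpha_10} form a chain of 4 nodes with a fork of two nodes at one end (D_6). A semisimple Lie algebra decomposes uniquely as the direct sum of simple ideals, one per connected component of its Dynkin diagram, so g ≅ D_4 ⊕ D_6 (dimension 28 + 66 = 94).

D_4 (so(8)) ⊕ D_6 (so(12))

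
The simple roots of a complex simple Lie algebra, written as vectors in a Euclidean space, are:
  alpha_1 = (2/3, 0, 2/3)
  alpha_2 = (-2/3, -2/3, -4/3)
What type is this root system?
Compute the Cartan integers a_ij = 2(alpha_i, alpha_j)/(alpha_j, alpha_j); the resulting 2x2 Cartan matrix is
[[2, -1], [-3, 2]].
The roots have two lengths (squared-length ratio 3:1); the short ones are alpha_{1}. The associated Dynkin diagram is two nodes joined by a triple edge (G_2), so the type is G_2.

type G_2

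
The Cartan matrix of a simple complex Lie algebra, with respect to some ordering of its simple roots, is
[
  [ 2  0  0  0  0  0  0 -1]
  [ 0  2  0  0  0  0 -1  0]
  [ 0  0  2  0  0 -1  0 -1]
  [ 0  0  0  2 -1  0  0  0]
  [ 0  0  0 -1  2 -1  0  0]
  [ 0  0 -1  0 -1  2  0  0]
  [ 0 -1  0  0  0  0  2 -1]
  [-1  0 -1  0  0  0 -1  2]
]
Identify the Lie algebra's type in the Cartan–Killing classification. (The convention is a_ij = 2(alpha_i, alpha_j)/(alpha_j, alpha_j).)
E_8

The matrix has rank 8 with 2's on the diagonal. Reading the off-diagonal entries as Dynkin edges (a single edge where a_ij = a_ji = -1; a double or triple edge where a_ij * a_ji = 2 or 3), the diagram is a chain of 7 nodes with one extra node attached to the third node from one end (E_8). One simple-root ordering that puts it in standard form is (alpha_2, alpha_1, alpha_7, alpha_8, alpha_3, alpha_6, alpha_5, alpha_4). So the algebra is type E_8.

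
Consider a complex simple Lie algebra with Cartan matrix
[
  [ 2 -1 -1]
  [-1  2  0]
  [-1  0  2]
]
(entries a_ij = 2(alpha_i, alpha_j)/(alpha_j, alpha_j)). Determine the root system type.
The matrix has rank 3 with 2's on the diagonal. Reading the off-diagonal entries as Dynkin edges (a single edge where a_ij = a_ji = -1; a double or triple edge where a_ij * a_ji = 2 or 3), the diagram is a chain of 3 nodes with single edges (A_3). One simple-root ordering that puts it in standard form is (alpha_3, alpha_1, alpha_2). So the algebra is type A_3, i.e. sl(4).

A_3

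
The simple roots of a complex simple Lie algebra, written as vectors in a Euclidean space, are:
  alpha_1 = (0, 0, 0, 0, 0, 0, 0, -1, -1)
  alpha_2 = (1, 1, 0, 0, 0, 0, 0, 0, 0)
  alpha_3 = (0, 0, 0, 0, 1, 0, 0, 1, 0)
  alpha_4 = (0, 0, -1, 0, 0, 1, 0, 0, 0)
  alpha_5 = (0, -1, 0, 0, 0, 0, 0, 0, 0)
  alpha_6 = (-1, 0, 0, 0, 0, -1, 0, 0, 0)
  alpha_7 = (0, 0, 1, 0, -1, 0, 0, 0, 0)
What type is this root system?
B_7 (so(15))

Compute the Cartan integers a_ij = 2(alpha_i, alpha_j)/(alpha_j, alpha_j); the resulting 7x7 Cartan matrix is
[[2, 0, -1, 0, 0, 0, 0], [0, 2, 0, 0, -2, -1, 0], [-1, 0, 2, 0, 0, 0, -1], [0, 0, 0, 2, 0, -1, -1], [0, -1, 0, 0, 2, 0, 0], [0, -1, 0, -1, 0, 2, 0], [0, 0, -1, -1, 0, 0, 2]].
The roots have two lengths (squared-length ratio 2:1); the short ones are alpha_{5}. The associated Dynkin diagram is a chain of 7 nodes with a double edge at one end; the terminal node there is the unique short simple root (B_7), so the type is B_7 (the algebra so(15)).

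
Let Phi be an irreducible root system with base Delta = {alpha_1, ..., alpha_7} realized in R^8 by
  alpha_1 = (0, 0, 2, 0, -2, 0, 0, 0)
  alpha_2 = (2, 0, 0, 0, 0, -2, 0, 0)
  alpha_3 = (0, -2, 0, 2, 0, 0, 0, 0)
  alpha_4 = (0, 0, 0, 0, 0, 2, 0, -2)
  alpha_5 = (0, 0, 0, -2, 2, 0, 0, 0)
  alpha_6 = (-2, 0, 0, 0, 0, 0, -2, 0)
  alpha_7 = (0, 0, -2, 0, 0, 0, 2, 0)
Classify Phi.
A_7

Compute the Cartan integers a_ij = 2(alpha_i, alpha_j)/(alpha_j, alpha_j); the resulting 7x7 Cartan matrix is
[[2, 0, 0, 0, -1, 0, -1], [0, 2, 0, -1, 0, -1, 0], [0, 0, 2, 0, -1, 0, 0], [0, -1, 0, 2, 0, 0, 0], [-1, 0, -1, 0, 2, 0, 0], [0, -1, 0, 0, 0, 2, -1], [-1, 0, 0, 0, 0, -1, 2]].
All simple roots have the same length, so the diagram is simply laced. The associated Dynkin diagram is a chain of 7 nodes with single edges (A_7), so the type is A_7 (the algebra sl(8)).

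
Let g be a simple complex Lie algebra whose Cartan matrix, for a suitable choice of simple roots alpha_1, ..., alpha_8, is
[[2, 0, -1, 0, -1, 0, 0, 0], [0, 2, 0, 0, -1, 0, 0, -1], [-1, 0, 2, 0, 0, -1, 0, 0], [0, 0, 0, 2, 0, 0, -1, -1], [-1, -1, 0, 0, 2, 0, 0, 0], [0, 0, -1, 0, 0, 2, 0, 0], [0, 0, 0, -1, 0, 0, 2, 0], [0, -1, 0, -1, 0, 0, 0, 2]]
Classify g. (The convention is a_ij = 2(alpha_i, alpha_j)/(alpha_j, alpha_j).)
The matrix has rank 8 with 2's on the diagonal. Reading the off-diagonal entries as Dynkin edges (a single edge where a_ij = a_ji = -1; a double or triple edge where a_ij * a_ji = 2 or 3), the diagram is a chain of 8 nodes with single edges (A_8). One simple-root ordering that puts it in standard form is (alpha_6, alpha_3, alpha_1, alpha_5, alpha_2, alpha_8, alpha_4, alpha_7). So the algebra is type A_8, i.e. sl(9).

A8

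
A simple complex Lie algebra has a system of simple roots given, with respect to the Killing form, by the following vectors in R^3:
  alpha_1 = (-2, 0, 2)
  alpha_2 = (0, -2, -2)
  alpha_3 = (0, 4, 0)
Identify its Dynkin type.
C_3

Compute the Cartan integers a_ij = 2(alpha_i, alpha_j)/(alpha_j, alpha_j); the resulting 3x3 Cartan matrix is
[[2, -1, 0], [-1, 2, -1], [0, -2, 2]].
The roots have two lengths (squared-length ratio 2:1); the short ones are alpha_{1,2}. The associated Dynkin diagram is a chain of 3 nodes with a double edge at one end; the terminal node there is the unique long simple root (C_3), so the type is C_3 (the algebra sp(6)).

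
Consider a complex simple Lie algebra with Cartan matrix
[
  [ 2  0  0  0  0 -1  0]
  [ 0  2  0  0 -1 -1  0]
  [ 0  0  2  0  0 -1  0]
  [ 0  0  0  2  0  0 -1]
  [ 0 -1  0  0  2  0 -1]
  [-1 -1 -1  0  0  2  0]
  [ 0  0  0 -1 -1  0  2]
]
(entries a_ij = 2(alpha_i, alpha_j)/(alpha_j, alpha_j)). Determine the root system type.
D7

The matrix has rank 7 with 2's on the diagonal. Reading the off-diagonal entries as Dynkin edges (a single edge where a_ij = a_ji = -1; a double or triple edge where a_ij * a_ji = 2 or 3), the diagram is a chain of 5 nodes with a fork of two nodes at one end (D_7). One simple-root ordering that puts it in standard form is (alpha_4, alpha_7, alpha_5, alpha_2, alpha_6, alpha_3, alpha_1). So the algebra is type D_7, i.e. so(14).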